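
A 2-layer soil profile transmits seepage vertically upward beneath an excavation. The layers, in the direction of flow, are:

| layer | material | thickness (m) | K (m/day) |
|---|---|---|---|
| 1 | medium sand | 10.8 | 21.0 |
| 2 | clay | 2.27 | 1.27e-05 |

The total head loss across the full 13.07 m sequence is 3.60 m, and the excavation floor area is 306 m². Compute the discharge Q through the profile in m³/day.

0.00616

Flow is perpendicular to layering, so the layers act in series and the equivalent K is the thickness-weighted harmonic mean.
Total thickness L = 10.8 + 2.27 = 13.07 m.
Σ(b_i/K_i) = 10.8/21.0 + 2.27/1.27e-05 = 1.787e+05 d.
K_eq = L / Σ(b_i/K_i) = 13.07 / 1.787e+05 = 7.312e-05 m/day.
Q = K_eq · A · (Δh/L) = 7.312e-05 × 306 × (3.60/13.07) = 0.006163 m³/day.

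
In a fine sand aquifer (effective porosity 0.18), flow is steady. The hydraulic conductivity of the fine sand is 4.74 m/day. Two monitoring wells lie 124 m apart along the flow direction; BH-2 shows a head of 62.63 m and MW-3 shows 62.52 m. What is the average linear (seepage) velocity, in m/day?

0.0234

Hydraulic gradient i = (62.63 − 62.52) / 124 = 0.11 / 124 = 0.0008871.
Darcy flux q = K · i = 4.740 × 0.0008871 = 0.004205 m/day.
Seepage velocity v = q / n_e = 0.004205 / 0.18 = 0.02336 m/day.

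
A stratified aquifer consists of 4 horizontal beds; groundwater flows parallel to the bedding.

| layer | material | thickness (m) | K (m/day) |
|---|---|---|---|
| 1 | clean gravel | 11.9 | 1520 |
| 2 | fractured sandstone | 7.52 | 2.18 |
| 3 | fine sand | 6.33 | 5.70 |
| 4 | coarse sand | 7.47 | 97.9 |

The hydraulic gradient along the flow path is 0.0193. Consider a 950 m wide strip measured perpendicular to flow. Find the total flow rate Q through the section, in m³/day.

Flow is parallel to layering, so each bed carries its own Darcy discharge and the transmissivities add.
Σ(K_i·b_i) = 1520×11.9 + 2.18×7.52 + 5.70×6.33 + 97.9×7.47 = 18872 m²/day.
Hydraulic gradient i = 0.0193.
Q = Σ(K_i·b_i) · W · i = 18872 × 950 × 0.01930 = 3.460e+05 m³/day.

346000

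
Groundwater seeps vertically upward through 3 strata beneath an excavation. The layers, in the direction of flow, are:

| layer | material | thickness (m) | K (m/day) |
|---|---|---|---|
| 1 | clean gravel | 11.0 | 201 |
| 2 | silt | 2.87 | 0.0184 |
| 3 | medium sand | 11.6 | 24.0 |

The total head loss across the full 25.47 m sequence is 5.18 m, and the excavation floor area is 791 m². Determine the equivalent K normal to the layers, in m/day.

0.163

Flow is perpendicular to layering, so the layers act in series and the equivalent K is the thickness-weighted harmonic mean.
Total thickness L = 11.0 + 2.87 + 11.6 = 25.47 m.
Σ(b_i/K_i) = 11.0/201 + 2.87/0.0184 + 11.6/24.0 = 156.5 d.
K_eq = L / Σ(b_i/K_i) = 25.47 / 156.5 = 0.1627 m/day.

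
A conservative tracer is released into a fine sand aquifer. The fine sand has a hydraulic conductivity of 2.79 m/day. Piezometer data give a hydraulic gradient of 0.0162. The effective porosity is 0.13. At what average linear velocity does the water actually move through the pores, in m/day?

0.348

Hydraulic gradient i = 0.0162.
Darcy flux q = K · i = 2.790 × 0.01620 = 0.04520 m/day.
Seepage velocity v = q / n_e = 0.04520 / 0.13 = 0.3477 m/day.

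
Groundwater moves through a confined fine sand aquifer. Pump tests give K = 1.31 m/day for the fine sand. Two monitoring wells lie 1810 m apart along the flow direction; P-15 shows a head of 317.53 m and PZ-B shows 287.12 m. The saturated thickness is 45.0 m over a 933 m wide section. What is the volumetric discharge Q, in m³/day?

Cross-sectional area A = 933 × 45.0 = 41985 m².
Hydraulic gradient i = (317.53 − 287.12) / 1810 = 30.41 / 1810 = 0.01680.
Darcy's law: Q = K · A · i = 1.310 × 41985 × 0.01680 = 924.1 m³/day.

924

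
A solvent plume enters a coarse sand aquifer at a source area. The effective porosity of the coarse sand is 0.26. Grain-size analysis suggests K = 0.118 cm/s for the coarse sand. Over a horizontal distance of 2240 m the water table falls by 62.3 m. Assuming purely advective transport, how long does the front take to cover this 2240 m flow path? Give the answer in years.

Convert K: 0.118 cm/s × 864 = 102.0 m/day.
Hydraulic gradient i = Δh / L = 62.3 / 2240 = 0.02781.
Darcy flux q = K · i = 102.0 × 0.02781 = 2.836 m/day.
Seepage velocity v = q / n_e = 2.836 / 0.26 = 10.91 m/day.
Travel time t = L / v = 2240 / 10.91 = 205.4 days = 0.5623 years.

0.562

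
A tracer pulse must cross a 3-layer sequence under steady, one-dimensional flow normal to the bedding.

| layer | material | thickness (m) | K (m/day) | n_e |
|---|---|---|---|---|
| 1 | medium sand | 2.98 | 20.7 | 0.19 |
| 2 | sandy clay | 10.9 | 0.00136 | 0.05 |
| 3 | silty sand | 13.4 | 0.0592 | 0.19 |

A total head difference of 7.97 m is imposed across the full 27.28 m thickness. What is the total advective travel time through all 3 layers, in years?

10.4

With flow normal to the layers, continuity requires the same specific discharge q through every layer.
Σ(b_i/K_i) = 2.98/20.7 + 10.9/0.00136 + 13.4/0.0592 = 8241 d.
q = Δh / Σ(b_i/K_i) = 7.97 / 8241 = 0.0009671 m/day.
In each layer the seepage velocity is v_i = q/n_i, so the layer transit time is t_i = b_i·n_i / q:
  layer 1 (medium sand): t_1 = 2.98 × 0.19 / 0.0009671 = 585.5 d
  layer 2 (sandy clay): t_2 = 10.9 × 0.05 / 0.0009671 = 563.5 d
  layer 3 (silty sand): t_3 = 13.4 × 0.19 / 0.0009671 = 2633 d
Total t = Σ t_i = 3782 days = 10.35 years.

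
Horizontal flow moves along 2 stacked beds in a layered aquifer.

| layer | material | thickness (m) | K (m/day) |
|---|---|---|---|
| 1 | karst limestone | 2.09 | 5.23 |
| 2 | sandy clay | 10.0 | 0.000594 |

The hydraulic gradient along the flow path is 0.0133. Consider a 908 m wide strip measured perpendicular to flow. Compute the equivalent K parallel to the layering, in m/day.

0.905

Flow is parallel to layering, so each bed carries its own Darcy discharge and the transmissivities add.
Σ(K_i·b_i) = 5.23×2.09 + 0.000594×10.0 = 10.94 m²/day.
Total thickness b = 12.09 m, so K_eq = Σ(K_i·b_i)/b = 0.9046 m/day.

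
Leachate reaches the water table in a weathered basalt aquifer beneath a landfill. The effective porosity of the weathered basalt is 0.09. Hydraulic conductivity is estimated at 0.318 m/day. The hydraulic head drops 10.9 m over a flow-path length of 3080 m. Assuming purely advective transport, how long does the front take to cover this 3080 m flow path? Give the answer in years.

674

Hydraulic gradient i = Δh / L = 10.9 / 3080 = 0.003539.
Darcy flux q = K · i = 0.3180 × 0.003539 = 0.001125 m/day.
Seepage velocity v = q / n_e = 0.001125 / 0.09 = 0.01250 m/day.
Travel time t = L / v = 3080 / 0.01250 = 2.463e+05 days = 674.4 years.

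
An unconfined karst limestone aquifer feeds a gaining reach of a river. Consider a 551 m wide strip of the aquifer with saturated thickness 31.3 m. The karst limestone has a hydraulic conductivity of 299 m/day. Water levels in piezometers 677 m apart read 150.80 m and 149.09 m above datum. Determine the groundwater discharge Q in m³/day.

13000

Cross-sectional area A = 551 × 31.3 = 17246 m².
Hydraulic gradient i = (150.80 − 149.09) / 677 = 1.71 / 677 = 0.002526.
Darcy's law: Q = K · A · i = 299.0 × 17246 × 0.002526 = 13025 m³/day.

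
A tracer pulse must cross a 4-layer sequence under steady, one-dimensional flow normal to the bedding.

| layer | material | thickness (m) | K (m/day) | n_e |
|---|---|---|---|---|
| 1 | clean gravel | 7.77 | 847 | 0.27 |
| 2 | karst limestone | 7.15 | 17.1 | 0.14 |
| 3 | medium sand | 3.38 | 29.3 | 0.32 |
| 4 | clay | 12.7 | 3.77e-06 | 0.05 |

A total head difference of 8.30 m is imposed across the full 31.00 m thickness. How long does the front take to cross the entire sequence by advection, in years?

With flow normal to the layers, continuity requires the same specific discharge q through every layer.
Σ(b_i/K_i) = 7.77/847 + 7.15/17.1 + 3.38/29.3 + 12.7/3.77e-06 = 3.369e+06 d.
q = Δh / Σ(b_i/K_i) = 8.30 / 3.369e+06 = 2.464e-06 m/day.
In each layer the seepage velocity is v_i = q/n_i, so the layer transit time is t_i = b_i·n_i / q:
  layer 1 (clean gravel): t_1 = 7.77 × 0.27 / 2.464e-06 = 8.515e+05 d
  layer 2 (karst limestone): t_2 = 7.15 × 0.14 / 2.464e-06 = 4.063e+05 d
  layer 3 (medium sand): t_3 = 3.38 × 0.32 / 2.464e-06 = 4.390e+05 d
  layer 4 (clay): t_4 = 12.7 × 0.05 / 2.464e-06 = 2.577e+05 d
Total t = Σ t_i = 1.954e+06 days = 5351 years.

5350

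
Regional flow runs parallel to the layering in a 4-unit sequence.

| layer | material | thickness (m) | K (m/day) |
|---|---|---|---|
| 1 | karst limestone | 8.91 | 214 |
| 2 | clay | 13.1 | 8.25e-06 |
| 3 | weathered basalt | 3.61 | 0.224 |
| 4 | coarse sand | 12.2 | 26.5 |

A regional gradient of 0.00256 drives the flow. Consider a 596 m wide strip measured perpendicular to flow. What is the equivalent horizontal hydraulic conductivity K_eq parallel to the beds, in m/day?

Flow is parallel to layering, so each bed carries its own Darcy discharge and the transmissivities add.
Σ(K_i·b_i) = 214×8.91 + 8.25e-06×13.1 + 0.224×3.61 + 26.5×12.2 = 2231 m²/day.
Total thickness b = 37.82 m, so K_eq = Σ(K_i·b_i)/b = 58.99 m/day.

59.0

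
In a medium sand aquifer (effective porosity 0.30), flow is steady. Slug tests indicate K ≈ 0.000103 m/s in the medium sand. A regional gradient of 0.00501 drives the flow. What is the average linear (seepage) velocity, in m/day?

Convert K: 0.000103 m/s × 86400 = 8.899 m/day.
Hydraulic gradient i = 0.00501.
Darcy flux q = K · i = 8.899 × 0.005010 = 0.04458 m/day.
Seepage velocity v = q / n_e = 0.04458 / 0.30 = 0.1486 m/day.

0.149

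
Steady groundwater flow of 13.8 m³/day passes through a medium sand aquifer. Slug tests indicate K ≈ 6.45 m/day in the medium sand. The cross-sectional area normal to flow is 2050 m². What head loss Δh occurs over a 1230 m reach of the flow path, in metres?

1.28

From Q = K·A·i, i = Q / (K·A) = 13.8 / (6.450 × 2050) = 0.001044.
Head loss Δh = i · L = 0.001044 × 1230 = 1.284 m.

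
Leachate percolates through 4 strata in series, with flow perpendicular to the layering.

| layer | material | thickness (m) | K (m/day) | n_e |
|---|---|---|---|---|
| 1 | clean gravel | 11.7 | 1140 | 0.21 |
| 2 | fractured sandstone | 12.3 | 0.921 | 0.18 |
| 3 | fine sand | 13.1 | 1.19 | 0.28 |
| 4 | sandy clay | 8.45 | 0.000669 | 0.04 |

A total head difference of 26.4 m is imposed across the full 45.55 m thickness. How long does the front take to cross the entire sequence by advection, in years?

11.4

With flow normal to the layers, continuity requires the same specific discharge q through every layer.
Σ(b_i/K_i) = 11.7/1140 + 12.3/0.921 + 13.1/1.19 + 8.45/0.000669 = 12655 d.
q = Δh / Σ(b_i/K_i) = 26.4 / 12655 = 0.002086 m/day.
In each layer the seepage velocity is v_i = q/n_i, so the layer transit time is t_i = b_i·n_i / q:
  layer 1 (clean gravel): t_1 = 11.7 × 0.21 / 0.002086 = 1178 d
  layer 2 (fractured sandstone): t_2 = 12.3 × 0.18 / 0.002086 = 1061 d
  layer 3 (fine sand): t_3 = 13.1 × 0.28 / 0.002086 = 1758 d
  layer 4 (sandy clay): t_4 = 8.45 × 0.04 / 0.002086 = 162.0 d
Total t = Σ t_i = 4159 days = 11.39 years.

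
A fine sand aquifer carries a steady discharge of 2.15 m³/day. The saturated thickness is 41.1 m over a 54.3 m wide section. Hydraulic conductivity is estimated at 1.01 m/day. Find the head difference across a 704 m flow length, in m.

0.672

Cross-sectional area A = 54.3 × 41.1 = 2232 m².
From Q = K·A·i, i = Q / (K·A) = 2.15 / (1.010 × 2232) = 0.0009538.
Head loss Δh = i · L = 0.0009538 × 704 = 0.6715 m.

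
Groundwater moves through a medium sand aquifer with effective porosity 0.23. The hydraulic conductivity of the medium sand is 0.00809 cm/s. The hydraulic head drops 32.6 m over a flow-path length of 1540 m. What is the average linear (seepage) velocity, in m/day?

Convert K: 0.00809 cm/s × 864 = 6.990 m/day.
Hydraulic gradient i = Δh / L = 32.6 / 1540 = 0.02117.
Darcy flux q = K · i = 6.990 × 0.02117 = 0.1480 m/day.
Seepage velocity v = q / n_e = 0.1480 / 0.23 = 0.6433 m/day.

0.643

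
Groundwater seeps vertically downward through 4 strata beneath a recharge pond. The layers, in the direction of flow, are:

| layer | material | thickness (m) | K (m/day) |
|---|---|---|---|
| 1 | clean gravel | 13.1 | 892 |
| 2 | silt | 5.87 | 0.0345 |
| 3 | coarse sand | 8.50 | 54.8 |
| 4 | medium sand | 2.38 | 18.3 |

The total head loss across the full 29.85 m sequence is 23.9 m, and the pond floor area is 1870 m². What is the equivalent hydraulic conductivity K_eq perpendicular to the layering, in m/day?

0.175

Flow is perpendicular to layering, so the layers act in series and the equivalent K is the thickness-weighted harmonic mean.
Total thickness L = 13.1 + 5.87 + 8.50 + 2.38 = 29.85 m.
Σ(b_i/K_i) = 13.1/892 + 5.87/0.0345 + 8.50/54.8 + 2.38/18.3 = 170.4 d.
K_eq = L / Σ(b_i/K_i) = 29.85 / 170.4 = 0.1751 m/day.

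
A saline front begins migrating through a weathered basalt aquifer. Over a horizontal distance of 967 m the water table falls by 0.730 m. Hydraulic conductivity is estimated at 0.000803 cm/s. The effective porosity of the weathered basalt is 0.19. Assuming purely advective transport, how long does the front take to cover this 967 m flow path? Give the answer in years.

Convert K: 0.000803 cm/s × 864 = 0.6938 m/day.
Hydraulic gradient i = Δh / L = 0.730 / 967 = 0.0007549.
Darcy flux q = K · i = 0.6938 × 0.0007549 = 0.0005238 m/day.
Seepage velocity v = q / n_e = 0.0005238 / 0.19 = 0.002757 m/day.
Travel time t = L / v = 967 / 0.002757 = 3.508e+05 days = 960.4 years.

960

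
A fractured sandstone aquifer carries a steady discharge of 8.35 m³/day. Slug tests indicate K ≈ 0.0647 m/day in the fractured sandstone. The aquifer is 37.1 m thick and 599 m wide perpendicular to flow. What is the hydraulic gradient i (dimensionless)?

0.00581

Cross-sectional area A = 599 × 37.1 = 22223 m².
From Q = K·A·i, i = Q / (K·A) = 8.35 / (0.06470 × 22223) = 0.005807.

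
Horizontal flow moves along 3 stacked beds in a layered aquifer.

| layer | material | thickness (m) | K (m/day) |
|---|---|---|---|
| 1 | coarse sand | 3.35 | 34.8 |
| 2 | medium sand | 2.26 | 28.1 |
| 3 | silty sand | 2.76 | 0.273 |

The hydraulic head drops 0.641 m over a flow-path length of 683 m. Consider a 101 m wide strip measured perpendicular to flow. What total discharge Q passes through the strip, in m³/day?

17.1

Flow is parallel to layering, so each bed carries its own Darcy discharge and the transmissivities add.
Σ(K_i·b_i) = 34.8×3.35 + 28.1×2.26 + 0.273×2.76 = 180.8 m²/day.
Hydraulic gradient i = Δh / L = 0.641 / 683 = 0.0009385.
Q = Σ(K_i·b_i) · W · i = 180.8 × 101 × 0.0009385 = 17.14 m³/day.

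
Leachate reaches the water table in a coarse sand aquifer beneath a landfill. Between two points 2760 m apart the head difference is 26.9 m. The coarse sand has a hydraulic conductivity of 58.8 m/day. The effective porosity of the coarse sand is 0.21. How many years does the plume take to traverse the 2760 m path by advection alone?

2.77

Hydraulic gradient i = Δh / L = 26.9 / 2760 = 0.009746.
Darcy flux q = K · i = 58.80 × 0.009746 = 0.5731 m/day.
Seepage velocity v = q / n_e = 0.5731 / 0.21 = 2.729 m/day.
Travel time t = L / v = 2760 / 2.729 = 1011 days = 2.769 years.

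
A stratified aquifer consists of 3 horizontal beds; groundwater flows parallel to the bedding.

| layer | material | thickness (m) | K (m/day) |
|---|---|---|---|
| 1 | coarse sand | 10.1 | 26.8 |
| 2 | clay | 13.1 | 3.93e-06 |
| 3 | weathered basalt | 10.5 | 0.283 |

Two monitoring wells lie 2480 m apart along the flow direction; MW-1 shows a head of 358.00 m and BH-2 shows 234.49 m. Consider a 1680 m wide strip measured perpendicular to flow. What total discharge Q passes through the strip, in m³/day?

22900

Flow is parallel to layering, so each bed carries its own Darcy discharge and the transmissivities add.
Σ(K_i·b_i) = 26.8×10.1 + 3.93e-06×13.1 + 0.283×10.5 = 273.7 m²/day.
Hydraulic gradient i = (358.00 − 234.49) / 2480 = 123.51 / 2480 = 0.04980.
Q = Σ(K_i·b_i) · W · i = 273.7 × 1680 × 0.04980 = 22896 m³/day.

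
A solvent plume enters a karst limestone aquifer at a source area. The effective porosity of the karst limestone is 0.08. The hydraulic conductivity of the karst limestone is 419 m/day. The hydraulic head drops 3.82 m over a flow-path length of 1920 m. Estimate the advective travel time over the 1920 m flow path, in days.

Hydraulic gradient i = Δh / L = 3.82 / 1920 = 0.001990.
Darcy flux q = K · i = 419.0 × 0.001990 = 0.8336 m/day.
Seepage velocity v = q / n_e = 0.8336 / 0.08 = 10.42 m/day.
Travel time t = L / v = 1920 / 10.42 = 184.3 days.

184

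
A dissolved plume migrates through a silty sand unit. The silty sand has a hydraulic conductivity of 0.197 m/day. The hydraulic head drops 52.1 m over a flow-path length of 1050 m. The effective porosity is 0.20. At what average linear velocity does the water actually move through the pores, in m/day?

0.0489

Hydraulic gradient i = Δh / L = 52.1 / 1050 = 0.04962.
Darcy flux q = K · i = 0.1970 × 0.04962 = 0.009775 m/day.
Seepage velocity v = q / n_e = 0.009775 / 0.20 = 0.04887 m/day.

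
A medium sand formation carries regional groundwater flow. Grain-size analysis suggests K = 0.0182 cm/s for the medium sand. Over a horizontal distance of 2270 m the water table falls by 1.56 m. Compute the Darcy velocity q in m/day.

0.0108

Convert K: 0.0182 cm/s × 864 = 15.72 m/day.
Hydraulic gradient i = Δh / L = 1.56 / 2270 = 0.0006872.
Specific discharge q = K · i = 15.72 × 0.0006872 = 0.01081 m/day.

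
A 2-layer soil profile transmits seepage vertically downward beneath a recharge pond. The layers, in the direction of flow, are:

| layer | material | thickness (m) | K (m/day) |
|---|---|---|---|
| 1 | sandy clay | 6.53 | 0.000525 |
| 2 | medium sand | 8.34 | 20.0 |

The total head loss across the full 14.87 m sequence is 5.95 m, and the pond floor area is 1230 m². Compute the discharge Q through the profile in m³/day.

0.588

Flow is perpendicular to layering, so the layers act in series and the equivalent K is the thickness-weighted harmonic mean.
Total thickness L = 6.53 + 8.34 = 14.87 m.
Σ(b_i/K_i) = 6.53/0.000525 + 8.34/20.0 = 12439 d.
K_eq = L / Σ(b_i/K_i) = 14.87 / 12439 = 0.001195 m/day.
Q = K_eq · A · (Δh/L) = 0.001195 × 1230 × (5.95/14.87) = 0.5884 m³/day.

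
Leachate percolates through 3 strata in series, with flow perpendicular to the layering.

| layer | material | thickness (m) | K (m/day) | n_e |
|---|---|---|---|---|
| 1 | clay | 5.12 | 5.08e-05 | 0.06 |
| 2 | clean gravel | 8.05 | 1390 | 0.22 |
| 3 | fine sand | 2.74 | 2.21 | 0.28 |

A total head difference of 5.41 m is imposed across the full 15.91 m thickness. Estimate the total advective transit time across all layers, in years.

145

With flow normal to the layers, continuity requires the same specific discharge q through every layer.
Σ(b_i/K_i) = 5.12/5.08e-05 + 8.05/1390 + 2.74/2.21 = 1.008e+05 d.
q = Δh / Σ(b_i/K_i) = 5.41 / 1.008e+05 = 5.368e-05 m/day.
In each layer the seepage velocity is v_i = q/n_i, so the layer transit time is t_i = b_i·n_i / q:
  layer 1 (clay): t_1 = 5.12 × 0.06 / 5.368e-05 = 5723 d
  layer 2 (clean gravel): t_2 = 8.05 × 0.22 / 5.368e-05 = 32994 d
  layer 3 (fine sand): t_3 = 2.74 × 0.28 / 5.368e-05 = 14293 d
Total t = Σ t_i = 53010 days = 145.1 years.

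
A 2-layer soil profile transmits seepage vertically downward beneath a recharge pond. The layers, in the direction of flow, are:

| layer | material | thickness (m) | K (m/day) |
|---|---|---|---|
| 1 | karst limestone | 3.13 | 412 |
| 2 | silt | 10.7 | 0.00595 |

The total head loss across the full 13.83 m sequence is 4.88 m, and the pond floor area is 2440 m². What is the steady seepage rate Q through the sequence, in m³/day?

6.62

Flow is perpendicular to layering, so the layers act in series and the equivalent K is the thickness-weighted harmonic mean.
Total thickness L = 3.13 + 10.7 = 13.83 m.
Σ(b_i/K_i) = 3.13/412 + 10.7/0.00595 = 1798 d.
K_eq = L / Σ(b_i/K_i) = 13.83 / 1798 = 0.007690 m/day.
Q = K_eq · A · (Δh/L) = 0.007690 × 2440 × (4.88/13.83) = 6.621 m³/day.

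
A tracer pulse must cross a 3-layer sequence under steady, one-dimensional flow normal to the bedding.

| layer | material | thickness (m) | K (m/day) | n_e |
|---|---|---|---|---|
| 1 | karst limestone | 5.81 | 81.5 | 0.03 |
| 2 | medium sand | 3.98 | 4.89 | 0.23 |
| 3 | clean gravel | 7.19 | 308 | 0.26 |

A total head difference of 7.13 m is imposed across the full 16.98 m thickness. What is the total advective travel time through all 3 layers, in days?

0.377

With flow normal to the layers, continuity requires the same specific discharge q through every layer.
Σ(b_i/K_i) = 5.81/81.5 + 3.98/4.89 + 7.19/308 = 0.9085 d.
q = Δh / Σ(b_i/K_i) = 7.13 / 0.9085 = 7.848 m/day.
In each layer the seepage velocity is v_i = q/n_i, so the layer transit time is t_i = b_i·n_i / q:
  layer 1 (karst limestone): t_1 = 5.81 × 0.03 / 7.848 = 0.02221 d
  layer 2 (medium sand): t_2 = 3.98 × 0.23 / 7.848 = 0.1166 d
  layer 3 (clean gravel): t_3 = 7.19 × 0.26 / 7.848 = 0.2382 d
Total t = Σ t_i = 0.3771 days.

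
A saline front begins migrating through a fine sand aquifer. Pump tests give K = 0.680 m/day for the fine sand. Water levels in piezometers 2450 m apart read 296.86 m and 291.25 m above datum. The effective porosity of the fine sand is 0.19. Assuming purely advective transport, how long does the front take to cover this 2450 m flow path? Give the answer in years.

Hydraulic gradient i = (296.86 − 291.25) / 2450 = 5.61 / 2450 = 0.002290.
Darcy flux q = K · i = 0.6800 × 0.002290 = 0.001557 m/day.
Seepage velocity v = q / n_e = 0.001557 / 0.19 = 0.008195 m/day.
Travel time t = L / v = 2450 / 0.008195 = 2.990e+05 days = 818.5 years.

819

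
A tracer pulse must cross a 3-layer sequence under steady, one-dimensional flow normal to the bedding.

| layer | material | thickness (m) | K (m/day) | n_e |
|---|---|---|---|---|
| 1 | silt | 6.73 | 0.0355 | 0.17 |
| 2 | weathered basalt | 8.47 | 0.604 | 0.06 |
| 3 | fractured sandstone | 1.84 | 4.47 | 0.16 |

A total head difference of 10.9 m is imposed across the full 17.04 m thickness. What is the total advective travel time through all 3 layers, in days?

36.4

With flow normal to the layers, continuity requires the same specific discharge q through every layer.
Σ(b_i/K_i) = 6.73/0.0355 + 8.47/0.604 + 1.84/4.47 = 204.0 d.
q = Δh / Σ(b_i/K_i) = 10.9 / 204.0 = 0.05343 m/day.
In each layer the seepage velocity is v_i = q/n_i, so the layer transit time is t_i = b_i·n_i / q:
  layer 1 (silt): t_1 = 6.73 × 0.17 / 0.05343 = 21.41 d
  layer 2 (weathered basalt): t_2 = 8.47 × 0.06 / 0.05343 = 9.512 d
  layer 3 (fractured sandstone): t_3 = 1.84 × 0.16 / 0.05343 = 5.510 d
Total t = Σ t_i = 36.44 days.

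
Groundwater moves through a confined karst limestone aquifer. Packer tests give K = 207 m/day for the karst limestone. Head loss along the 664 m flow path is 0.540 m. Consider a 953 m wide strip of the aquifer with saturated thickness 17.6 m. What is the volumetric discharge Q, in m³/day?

2820

Cross-sectional area A = 953 × 17.6 = 16773 m².
Hydraulic gradient i = Δh / L = 0.540 / 664 = 0.0008133.
Darcy's law: Q = K · A · i = 207.0 × 16773 × 0.0008133 = 2824 m³/day.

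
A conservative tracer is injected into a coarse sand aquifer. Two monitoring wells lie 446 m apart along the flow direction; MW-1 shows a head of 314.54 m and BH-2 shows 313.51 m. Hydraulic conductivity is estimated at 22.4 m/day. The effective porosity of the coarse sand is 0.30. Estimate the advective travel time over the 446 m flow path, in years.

Hydraulic gradient i = (314.54 − 313.51) / 446 = 1.03 / 446 = 0.002309.
Darcy flux q = K · i = 22.40 × 0.002309 = 0.05173 m/day.
Seepage velocity v = q / n_e = 0.05173 / 0.30 = 0.1724 m/day.
Travel time t = L / v = 446 / 0.1724 = 2586 days = 7.081 years.

7.08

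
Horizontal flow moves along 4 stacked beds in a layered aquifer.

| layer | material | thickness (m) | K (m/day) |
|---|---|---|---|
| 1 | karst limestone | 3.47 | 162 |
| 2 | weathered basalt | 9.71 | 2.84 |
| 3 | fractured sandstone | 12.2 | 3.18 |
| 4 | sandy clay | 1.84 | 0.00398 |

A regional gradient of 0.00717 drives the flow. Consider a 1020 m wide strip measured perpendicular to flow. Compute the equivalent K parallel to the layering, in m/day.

Flow is parallel to layering, so each bed carries its own Darcy discharge and the transmissivities add.
Σ(K_i·b_i) = 162×3.47 + 2.84×9.71 + 3.18×12.2 + 0.00398×1.84 = 628.5 m²/day.
Total thickness b = 27.22 m, so K_eq = Σ(K_i·b_i)/b = 23.09 m/day.

23.1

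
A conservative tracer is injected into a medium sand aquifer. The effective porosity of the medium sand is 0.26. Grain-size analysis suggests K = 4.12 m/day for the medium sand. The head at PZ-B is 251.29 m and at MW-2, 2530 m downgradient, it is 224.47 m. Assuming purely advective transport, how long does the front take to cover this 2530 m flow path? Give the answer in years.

41.2

Hydraulic gradient i = (251.29 − 224.47) / 2530 = 26.82 / 2530 = 0.01060.
Darcy flux q = K · i = 4.120 × 0.01060 = 0.04368 m/day.
Seepage velocity v = q / n_e = 0.04368 / 0.26 = 0.1680 m/day.
Travel time t = L / v = 2530 / 0.1680 = 15061 days = 41.24 years.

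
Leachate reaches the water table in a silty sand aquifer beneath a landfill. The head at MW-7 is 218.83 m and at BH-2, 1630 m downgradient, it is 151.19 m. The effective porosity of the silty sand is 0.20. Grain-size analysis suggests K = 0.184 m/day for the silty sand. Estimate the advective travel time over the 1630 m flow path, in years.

Hydraulic gradient i = (218.83 − 151.19) / 1630 = 67.64 / 1630 = 0.04150.
Darcy flux q = K · i = 0.1840 × 0.04150 = 0.007635 m/day.
Seepage velocity v = q / n_e = 0.007635 / 0.20 = 0.03818 m/day.
Travel time t = L / v = 1630 / 0.03818 = 42696 days = 116.9 years.

117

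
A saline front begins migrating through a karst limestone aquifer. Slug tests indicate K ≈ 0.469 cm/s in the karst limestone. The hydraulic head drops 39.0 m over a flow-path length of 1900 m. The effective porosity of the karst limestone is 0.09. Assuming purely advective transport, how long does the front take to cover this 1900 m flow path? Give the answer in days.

Convert K: 0.469 cm/s × 864 = 405.2 m/day.
Hydraulic gradient i = Δh / L = 39.0 / 1900 = 0.02053.
Darcy flux q = K · i = 405.2 × 0.02053 = 8.318 m/day.
Seepage velocity v = q / n_e = 8.318 / 0.09 = 92.42 m/day.
Travel time t = L / v = 1900 / 92.42 = 20.56 days.

20.6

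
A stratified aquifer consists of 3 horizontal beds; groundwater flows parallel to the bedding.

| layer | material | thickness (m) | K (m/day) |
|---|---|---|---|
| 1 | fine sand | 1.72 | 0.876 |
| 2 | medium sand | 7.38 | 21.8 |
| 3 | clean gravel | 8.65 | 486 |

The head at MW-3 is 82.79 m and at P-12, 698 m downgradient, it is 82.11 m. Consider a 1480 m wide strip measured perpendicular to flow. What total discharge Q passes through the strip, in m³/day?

Flow is parallel to layering, so each bed carries its own Darcy discharge and the transmissivities add.
Σ(K_i·b_i) = 0.876×1.72 + 21.8×7.38 + 486×8.65 = 4366 m²/day.
Hydraulic gradient i = (82.79 − 82.11) / 698 = 0.68 / 698 = 0.0009742.
Q = Σ(K_i·b_i) · W · i = 4366 × 1480 × 0.0009742 = 6295 m³/day.

6300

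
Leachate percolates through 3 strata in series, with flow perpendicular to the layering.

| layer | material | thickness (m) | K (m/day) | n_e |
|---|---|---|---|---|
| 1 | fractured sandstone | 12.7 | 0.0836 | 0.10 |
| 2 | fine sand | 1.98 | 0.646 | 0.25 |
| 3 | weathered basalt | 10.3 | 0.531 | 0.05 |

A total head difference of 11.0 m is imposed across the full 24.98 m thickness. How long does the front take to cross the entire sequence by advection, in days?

36.1

With flow normal to the layers, continuity requires the same specific discharge q through every layer.
Σ(b_i/K_i) = 12.7/0.0836 + 1.98/0.646 + 10.3/0.531 = 174.4 d.
q = Δh / Σ(b_i/K_i) = 11.0 / 174.4 = 0.06308 m/day.
In each layer the seepage velocity is v_i = q/n_i, so the layer transit time is t_i = b_i·n_i / q:
  layer 1 (fractured sandstone): t_1 = 12.7 × 0.10 / 0.06308 = 20.13 d
  layer 2 (fine sand): t_2 = 1.98 × 0.25 / 0.06308 = 7.847 d
  layer 3 (weathered basalt): t_3 = 10.3 × 0.05 / 0.06308 = 8.164 d
Total t = Σ t_i = 36.14 days.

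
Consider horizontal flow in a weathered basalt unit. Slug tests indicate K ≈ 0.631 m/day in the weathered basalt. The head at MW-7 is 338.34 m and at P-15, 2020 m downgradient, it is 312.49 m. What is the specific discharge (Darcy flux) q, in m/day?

0.00807

Hydraulic gradient i = (338.34 − 312.49) / 2020 = 25.85 / 2020 = 0.01280.
Specific discharge q = K · i = 0.6310 × 0.01280 = 0.008075 m/day.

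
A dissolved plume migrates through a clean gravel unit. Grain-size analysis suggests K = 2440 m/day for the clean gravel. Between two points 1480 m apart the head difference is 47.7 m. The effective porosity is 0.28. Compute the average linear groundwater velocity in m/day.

281

Hydraulic gradient i = Δh / L = 47.7 / 1480 = 0.03223.
Darcy flux q = K · i = 2440 × 0.03223 = 78.64 m/day.
Seepage velocity v = q / n_e = 78.64 / 0.28 = 280.9 m/day.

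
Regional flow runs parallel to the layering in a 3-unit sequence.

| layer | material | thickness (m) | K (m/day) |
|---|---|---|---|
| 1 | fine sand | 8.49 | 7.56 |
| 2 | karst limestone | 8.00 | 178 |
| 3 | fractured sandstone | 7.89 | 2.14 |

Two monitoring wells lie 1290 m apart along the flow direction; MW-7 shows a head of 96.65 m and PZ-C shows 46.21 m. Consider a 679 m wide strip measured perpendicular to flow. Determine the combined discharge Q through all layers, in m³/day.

40000

Flow is parallel to layering, so each bed carries its own Darcy discharge and the transmissivities add.
Σ(K_i·b_i) = 7.56×8.49 + 178×8.00 + 2.14×7.89 = 1505 m²/day.
Hydraulic gradient i = (96.65 − 46.21) / 1290 = 50.44 / 1290 = 0.03910.
Q = Σ(K_i·b_i) · W · i = 1505 × 679 × 0.03910 = 39959 m³/day.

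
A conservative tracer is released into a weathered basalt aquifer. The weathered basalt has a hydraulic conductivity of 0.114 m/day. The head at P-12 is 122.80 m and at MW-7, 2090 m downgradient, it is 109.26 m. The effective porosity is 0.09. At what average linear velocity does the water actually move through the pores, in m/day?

Hydraulic gradient i = (122.80 − 109.26) / 2090 = 13.54 / 2090 = 0.006478.
Darcy flux q = K · i = 0.1140 × 0.006478 = 0.0007385 m/day.
Seepage velocity v = q / n_e = 0.0007385 / 0.09 = 0.008206 m/day.

0.00821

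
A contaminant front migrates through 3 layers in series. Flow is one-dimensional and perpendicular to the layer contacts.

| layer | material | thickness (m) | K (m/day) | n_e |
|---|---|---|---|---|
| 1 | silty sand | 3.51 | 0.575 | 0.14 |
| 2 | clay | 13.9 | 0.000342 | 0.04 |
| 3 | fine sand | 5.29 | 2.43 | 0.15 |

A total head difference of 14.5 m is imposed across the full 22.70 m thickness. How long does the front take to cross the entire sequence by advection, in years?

With flow normal to the layers, continuity requires the same specific discharge q through every layer.
Σ(b_i/K_i) = 3.51/0.575 + 13.9/0.000342 + 5.29/2.43 = 40652 d.
q = Δh / Σ(b_i/K_i) = 14.5 / 40652 = 0.0003567 m/day.
In each layer the seepage velocity is v_i = q/n_i, so the layer transit time is t_i = b_i·n_i / q:
  layer 1 (silty sand): t_1 = 3.51 × 0.14 / 0.0003567 = 1378 d
  layer 2 (clay): t_2 = 13.9 × 0.04 / 0.0003567 = 1559 d
  layer 3 (fine sand): t_3 = 5.29 × 0.15 / 0.0003567 = 2225 d
Total t = Σ t_i = 5161 days = 14.13 years.

14.1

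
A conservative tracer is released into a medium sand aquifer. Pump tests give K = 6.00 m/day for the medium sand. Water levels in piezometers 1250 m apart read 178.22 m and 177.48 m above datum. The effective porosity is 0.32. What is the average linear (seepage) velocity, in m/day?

0.0111

Hydraulic gradient i = (178.22 − 177.48) / 1250 = 0.74 / 1250 = 0.0005920.
Darcy flux q = K · i = 6.000 × 0.0005920 = 0.003552 m/day.
Seepage velocity v = q / n_e = 0.003552 / 0.32 = 0.01110 m/day.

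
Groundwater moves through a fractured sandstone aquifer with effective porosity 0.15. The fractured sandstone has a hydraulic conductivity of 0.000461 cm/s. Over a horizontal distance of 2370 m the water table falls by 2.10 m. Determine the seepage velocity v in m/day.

0.00235

Convert K: 0.000461 cm/s × 864 = 0.3983 m/day.
Hydraulic gradient i = Δh / L = 2.10 / 2370 = 0.0008861.
Darcy flux q = K · i = 0.3983 × 0.0008861 = 0.0003529 m/day.
Seepage velocity v = q / n_e = 0.0003529 / 0.15 = 0.002353 m/day.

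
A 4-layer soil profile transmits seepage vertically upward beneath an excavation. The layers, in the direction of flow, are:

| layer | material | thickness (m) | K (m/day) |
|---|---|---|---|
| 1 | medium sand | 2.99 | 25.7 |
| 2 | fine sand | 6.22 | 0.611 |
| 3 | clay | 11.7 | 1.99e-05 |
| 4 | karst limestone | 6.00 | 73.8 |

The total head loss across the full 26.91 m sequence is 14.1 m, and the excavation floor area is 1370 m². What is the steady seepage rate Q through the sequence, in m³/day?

0.0329

Flow is perpendicular to layering, so the layers act in series and the equivalent K is the thickness-weighted harmonic mean.
Total thickness L = 2.99 + 6.22 + 11.7 + 6.00 = 26.91 m.
Σ(b_i/K_i) = 2.99/25.7 + 6.22/0.611 + 11.7/1.99e-05 + 6.00/73.8 = 5.880e+05 d.
K_eq = L / Σ(b_i/K_i) = 26.91 / 5.880e+05 = 4.577e-05 m/day.
Q = K_eq · A · (Δh/L) = 4.577e-05 × 1370 × (14.1/26.91) = 0.03285 m³/day.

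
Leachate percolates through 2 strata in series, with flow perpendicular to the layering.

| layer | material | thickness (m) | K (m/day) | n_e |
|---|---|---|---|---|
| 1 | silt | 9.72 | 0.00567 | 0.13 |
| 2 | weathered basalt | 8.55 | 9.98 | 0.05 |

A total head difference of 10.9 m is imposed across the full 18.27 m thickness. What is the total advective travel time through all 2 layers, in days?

266

With flow normal to the layers, continuity requires the same specific discharge q through every layer.
Σ(b_i/K_i) = 9.72/0.00567 + 8.55/9.98 = 1715 d.
q = Δh / Σ(b_i/K_i) = 10.9 / 1715 = 0.006355 m/day.
In each layer the seepage velocity is v_i = q/n_i, so the layer transit time is t_i = b_i·n_i / q:
  layer 1 (silt): t_1 = 9.72 × 0.13 / 0.006355 = 198.8 d
  layer 2 (weathered basalt): t_2 = 8.55 × 0.05 / 0.006355 = 67.27 d
Total t = Σ t_i = 266.1 days.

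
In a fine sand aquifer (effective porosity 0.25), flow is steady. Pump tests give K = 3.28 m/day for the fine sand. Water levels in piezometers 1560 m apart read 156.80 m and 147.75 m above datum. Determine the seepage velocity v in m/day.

Hydraulic gradient i = (156.80 − 147.75) / 1560 = 9.05 / 1560 = 0.005801.
Darcy flux q = K · i = 3.280 × 0.005801 = 0.01903 m/day.
Seepage velocity v = q / n_e = 0.01903 / 0.25 = 0.07611 m/day.

0.0761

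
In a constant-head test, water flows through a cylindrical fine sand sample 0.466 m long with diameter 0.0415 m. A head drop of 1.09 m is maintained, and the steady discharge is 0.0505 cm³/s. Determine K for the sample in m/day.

1.38

Cross-sectional area A = π·(d/2)² = π × (0.0415/2)² = 0.001353 m².
Convert discharge: 0.0505 cm³/s = 5.050e-08 m³/s.
Darcy's law rearranged: K = Q·L / (A·Δh) = 5.050e-08 × 0.466 / (0.001353 × 1.09) = 1.596e-05 m/s = 1.379 m/day.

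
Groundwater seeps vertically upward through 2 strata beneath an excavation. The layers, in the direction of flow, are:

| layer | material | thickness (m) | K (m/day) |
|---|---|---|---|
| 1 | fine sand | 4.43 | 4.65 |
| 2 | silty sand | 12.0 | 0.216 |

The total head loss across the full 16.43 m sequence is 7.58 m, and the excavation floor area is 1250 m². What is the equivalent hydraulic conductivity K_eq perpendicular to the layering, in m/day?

Flow is perpendicular to layering, so the layers act in series and the equivalent K is the thickness-weighted harmonic mean.
Total thickness L = 4.43 + 12.0 = 16.43 m.
Σ(b_i/K_i) = 4.43/4.65 + 12.0/0.216 = 56.51 d.
K_eq = L / Σ(b_i/K_i) = 16.43 / 56.51 = 0.2908 m/day.

0.291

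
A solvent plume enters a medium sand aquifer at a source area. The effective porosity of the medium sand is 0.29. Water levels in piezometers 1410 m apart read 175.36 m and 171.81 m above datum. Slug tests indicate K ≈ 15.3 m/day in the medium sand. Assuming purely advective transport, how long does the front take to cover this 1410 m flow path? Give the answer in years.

Hydraulic gradient i = (175.36 − 171.81) / 1410 = 3.55 / 1410 = 0.002518.
Darcy flux q = K · i = 15.30 × 0.002518 = 0.03852 m/day.
Seepage velocity v = q / n_e = 0.03852 / 0.29 = 0.1328 m/day.
Travel time t = L / v = 1410 / 0.1328 = 10615 days = 29.06 years.

29.1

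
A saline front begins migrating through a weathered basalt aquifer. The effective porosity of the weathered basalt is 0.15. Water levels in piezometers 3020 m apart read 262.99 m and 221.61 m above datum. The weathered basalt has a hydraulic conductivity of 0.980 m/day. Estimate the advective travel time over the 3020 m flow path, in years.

92.4

Hydraulic gradient i = (262.99 − 221.61) / 3020 = 41.38 / 3020 = 0.01370.
Darcy flux q = K · i = 0.9800 × 0.01370 = 0.01343 m/day.
Seepage velocity v = q / n_e = 0.01343 / 0.15 = 0.08952 m/day.
Travel time t = L / v = 3020 / 0.08952 = 33736 days = 92.36 years.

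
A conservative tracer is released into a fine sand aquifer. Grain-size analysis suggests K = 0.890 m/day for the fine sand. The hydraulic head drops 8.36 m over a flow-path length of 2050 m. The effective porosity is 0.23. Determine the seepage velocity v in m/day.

0.0158

Hydraulic gradient i = Δh / L = 8.36 / 2050 = 0.004078.
Darcy flux q = K · i = 0.8900 × 0.004078 = 0.003629 m/day.
Seepage velocity v = q / n_e = 0.003629 / 0.23 = 0.01578 m/day.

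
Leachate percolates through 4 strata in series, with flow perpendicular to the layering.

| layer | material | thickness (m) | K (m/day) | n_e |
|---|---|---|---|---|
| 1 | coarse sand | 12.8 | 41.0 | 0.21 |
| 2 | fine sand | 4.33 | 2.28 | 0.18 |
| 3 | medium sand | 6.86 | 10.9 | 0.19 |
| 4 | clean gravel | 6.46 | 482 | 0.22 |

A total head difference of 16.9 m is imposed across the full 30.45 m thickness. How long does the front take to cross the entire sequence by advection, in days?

1.05

With flow normal to the layers, continuity requires the same specific discharge q through every layer.
Σ(b_i/K_i) = 12.8/41.0 + 4.33/2.28 + 6.86/10.9 + 6.46/482 = 2.854 d.
q = Δh / Σ(b_i/K_i) = 16.9 / 2.854 = 5.921 m/day.
In each layer the seepage velocity is v_i = q/n_i, so the layer transit time is t_i = b_i·n_i / q:
  layer 1 (coarse sand): t_1 = 12.8 × 0.21 / 5.921 = 0.4540 d
  layer 2 (fine sand): t_2 = 4.33 × 0.18 / 5.921 = 0.1316 d
  layer 3 (medium sand): t_3 = 6.86 × 0.19 / 5.921 = 0.2201 d
  layer 4 (clean gravel): t_4 = 6.46 × 0.22 / 5.921 = 0.2400 d
Total t = Σ t_i = 1.046 days.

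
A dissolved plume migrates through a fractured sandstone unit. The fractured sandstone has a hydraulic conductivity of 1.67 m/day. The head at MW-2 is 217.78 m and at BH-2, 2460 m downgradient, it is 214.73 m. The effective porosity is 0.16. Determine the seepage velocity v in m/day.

0.0129

Hydraulic gradient i = (217.78 − 214.73) / 2460 = 3.05 / 2460 = 0.001240.
Darcy flux q = K · i = 1.670 × 0.001240 = 0.002071 m/day.
Seepage velocity v = q / n_e = 0.002071 / 0.16 = 0.01294 m/day.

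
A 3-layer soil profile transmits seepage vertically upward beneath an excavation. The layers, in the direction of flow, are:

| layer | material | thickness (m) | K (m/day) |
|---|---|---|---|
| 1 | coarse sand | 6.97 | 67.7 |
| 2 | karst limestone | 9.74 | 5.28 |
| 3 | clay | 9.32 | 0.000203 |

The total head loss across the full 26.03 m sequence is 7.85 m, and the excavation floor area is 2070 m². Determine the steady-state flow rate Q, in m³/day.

0.354

Flow is perpendicular to layering, so the layers act in series and the equivalent K is the thickness-weighted harmonic mean.
Total thickness L = 6.97 + 9.74 + 9.32 = 26.03 m.
Σ(b_i/K_i) = 6.97/67.7 + 9.74/5.28 + 9.32/0.000203 = 45913 d.
K_eq = L / Σ(b_i/K_i) = 26.03 / 45913 = 0.0005669 m/day.
Q = K_eq · A · (Δh/L) = 0.0005669 × 2070 × (7.85/26.03) = 0.3539 m³/day.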